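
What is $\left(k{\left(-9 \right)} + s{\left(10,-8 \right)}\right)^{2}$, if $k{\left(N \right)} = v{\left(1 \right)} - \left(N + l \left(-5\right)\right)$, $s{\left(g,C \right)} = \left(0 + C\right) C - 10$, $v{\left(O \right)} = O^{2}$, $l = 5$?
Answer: $7921$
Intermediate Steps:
$s{\left(g,C \right)} = -10 + C^{2}$ ($s{\left(g,C \right)} = C C - 10 = C^{2} - 10 = -10 + C^{2}$)
$k{\left(N \right)} = 26 - N$ ($k{\left(N \right)} = 1^{2} - \left(N + 5 \left(-5\right)\right) = 1 - \left(N - 25\right) = 1 - \left(-25 + N\right) = 26 - N$)
$\left(k{\left(-9 \right)} + s{\left(10,-8 \right)}\right)^{2} = \left(\left(26 - -9\right) - \left(10 - \left(-8\right)^{2}\right)\right)^{2} = \left(\left(26 + 9\right) + \left(-10 + 64\right)\right)^{2} = \left(35 + 54\right)^{2} = 89^{2} = 7921$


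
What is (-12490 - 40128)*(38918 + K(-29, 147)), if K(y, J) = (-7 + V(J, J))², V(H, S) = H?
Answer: -3079100124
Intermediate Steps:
K(y, J) = (-7 + J)²
(-12490 - 40128)*(38918 + K(-29, 147)) = (-12490 - 40128)*(38918 + (-7 + 147)²) = -52618*(38918 + 140²) = -52618*(38918 + 19600) = -52618*58518 = -3079100124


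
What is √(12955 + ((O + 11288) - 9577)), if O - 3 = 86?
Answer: √14755 ≈ 121.47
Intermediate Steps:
O = 89 (O = 3 + 86 = 89)
√(12955 + ((O + 11288) - 9577)) = √(12955 + ((89 + 11288) - 9577)) = √(12955 + (11377 - 9577)) = √(12955 + 1800) = √14755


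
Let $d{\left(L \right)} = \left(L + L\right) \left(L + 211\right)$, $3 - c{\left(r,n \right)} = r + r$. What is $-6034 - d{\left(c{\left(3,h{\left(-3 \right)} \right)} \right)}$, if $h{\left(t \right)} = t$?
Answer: $-4786$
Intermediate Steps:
$c{\left(r,n \right)} = 3 - 2 r$ ($c{\left(r,n \right)} = 3 - \left(r + r\right) = 3 - 2 r$)
$d{\left(L \right)} = 2 L \left(211 + L\right)$
$-6034 - d{\left(c{\left(3,h{\left(-3 \right)} \right)} \right)} = -6034 - 2 \left(3 - 6\right) \left(211 + \left(3 - 6\right)\right) = -6034 - 2 \left(-3\right) \left(211 - 3\right) = -6034 - 2 \left(-3\right) 208 = -6034 - -1248 = -6034 + 1248 = -4786$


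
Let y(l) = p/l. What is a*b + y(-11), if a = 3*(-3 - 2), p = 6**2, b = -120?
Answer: 19764/11 ≈ 1796.7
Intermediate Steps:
p = 36
a = -15 (a = 3*(-5) = -15)
y(l) = 36/l
a*b + y(-11) = -15*(-120) + 36/(-11) = 1800 + 36*(-1/11) = 1800 - 36/11 = 19764/11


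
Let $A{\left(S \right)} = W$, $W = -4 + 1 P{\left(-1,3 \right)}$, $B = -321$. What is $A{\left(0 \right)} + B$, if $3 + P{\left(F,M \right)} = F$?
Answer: $-329$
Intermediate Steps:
$P{\left(F,M \right)} = -3 + F$
$W = -8$ ($W = -4 + 1 \left(-3 - 1\right) = -4 + 1 \left(-4\right) = -4 - 4 = -8$)
$A{\left(S \right)} = -8$
$A{\left(0 \right)} + B = -8 - 321 = -329$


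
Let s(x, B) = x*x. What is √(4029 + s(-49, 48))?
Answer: √6430 ≈ 80.187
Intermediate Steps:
s(x, B) = x²
√(4029 + s(-49, 48)) = √(4029 + (-49)²) = √(4029 + 2401) = √6430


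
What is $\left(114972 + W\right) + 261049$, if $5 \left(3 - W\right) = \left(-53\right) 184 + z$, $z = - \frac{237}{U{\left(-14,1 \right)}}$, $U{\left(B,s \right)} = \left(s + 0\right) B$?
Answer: $\frac{26457971}{70} \approx 3.7797 \cdot 10^{5}$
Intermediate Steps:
$U{\left(B,s \right)} = B s$ ($U{\left(B,s \right)} = s B = B s$)
$z = \frac{237}{14}$ ($z = - \frac{237}{\left(-14\right) 1} = - \frac{237}{-14} = \left(-237\right) \left(- \frac{1}{14}\right) = \frac{237}{14} \approx 16.929$)
$W = \frac{136501}{70}$ ($W = 3 - \frac{\left(-53\right) 184 + \frac{237}{14}}{5} = 3 - \frac{-9752 + \frac{237}{14}}{5} = 3 - - \frac{136291}{70} = 3 + \frac{136291}{70} = \frac{136501}{70} \approx 1950.0$)
$\left(114972 + W\right) + 261049 = \left(114972 + \frac{136501}{70}\right) + 261049 = \frac{8184541}{70} + 261049 = \frac{26457971}{70}$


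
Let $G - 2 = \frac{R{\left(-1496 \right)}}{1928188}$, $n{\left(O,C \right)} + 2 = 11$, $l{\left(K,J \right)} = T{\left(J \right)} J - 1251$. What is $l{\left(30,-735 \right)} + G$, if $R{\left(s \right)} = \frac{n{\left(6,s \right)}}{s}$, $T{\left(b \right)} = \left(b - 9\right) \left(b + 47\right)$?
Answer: $- \frac{1085253321959498921}{2884569248} \approx -3.7623 \cdot 10^{8}$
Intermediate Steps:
$T{\left(b \right)} = \left(-9 + b\right) \left(47 + b\right)$
$l{\left(K,J \right)} = -1251 + J \left(-423 + J^{2} + 38 J\right)$ ($l{\left(K,J \right)} = \left(-423 + J^{2} + 38 J\right) J - 1251 = J \left(-423 + J^{2} + 38 J\right) - 1251 = -1251 + J \left(-423 + J^{2} + 38 J\right)$)
$n{\left(O,C \right)} = 9$ ($n{\left(O,C \right)} = -2 + 11 = 9$)
$R{\left(s \right)} = \frac{9}{s}$
$G = \frac{5769138487}{2884569248}$ ($G = 2 + \frac{9 \frac{1}{-1496}}{1928188} = 2 + 9 \left(- \frac{1}{1496}\right) \frac{1}{1928188} = 2 - \frac{9}{2884569248} = \frac{5769138487}{2884569248} \approx 2.0$)
$l{\left(30,-735 \right)} + G = \left(-1251 - 735 \left(-423 + \left(-735\right)^{2} + 38 \left(-735\right)\right)\right) + \frac{5769138487}{2884569248} = \left(-1251 - 735 \left(-423 + 540225 - 27930\right)\right) + \frac{5769138487}{2884569248} = \left(-1251 - 376225920\right) + \frac{5769138487}{2884569248} = -376227171 + \frac{5769138487}{2884569248} = - \frac{1085253321959498921}{2884569248}$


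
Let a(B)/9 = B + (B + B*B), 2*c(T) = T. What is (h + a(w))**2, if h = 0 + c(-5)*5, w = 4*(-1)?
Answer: 14161/4 ≈ 3540.3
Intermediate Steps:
c(T) = T/2
w = -4
a(B) = 9*B**2 + 18*B (a(B) = 9*(B + (B + B*B)) = 9*(B + (B + B**2)) = 9*(B**2 + 2*B) = 9*B**2 + 18*B)
h = -25/2 (h = 0 + ((1/2)*(-5))*5 = 0 - 5/2*5 = 0 - 25/2 = -25/2 ≈ -12.500)
(h + a(w))**2 = (-25/2 + 9*(-4)*(2 - 4))**2 = (-25/2 + 9*(-4)*(-2))**2 = (-25/2 + 72)**2 = (119/2)**2 = 14161/4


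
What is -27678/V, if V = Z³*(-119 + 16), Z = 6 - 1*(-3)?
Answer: 9226/25029 ≈ 0.36861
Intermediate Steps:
Z = 9 (Z = 6 + 3 = 9)
V = -75087 (V = 9³*(-119 + 16) = 729*(-103) = -75087)
-27678/V = -27678/(-75087) = -27678*(-1/75087) = 9226/25029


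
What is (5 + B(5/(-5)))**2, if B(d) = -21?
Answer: 256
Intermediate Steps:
(5 + B(5/(-5)))**2 = (5 - 21)**2 = (-16)**2 = 256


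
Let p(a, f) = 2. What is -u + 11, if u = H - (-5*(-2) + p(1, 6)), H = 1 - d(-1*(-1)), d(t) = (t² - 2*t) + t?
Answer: 22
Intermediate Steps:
d(t) = t² - t
H = 1 (H = 1 - (-1*(-1))*(-1 - 1*(-1)) = 1 - (-1 + 1) = 1 - 0 = 1 - 1*0 = 1 + 0 = 1)
u = -11 (u = 1 - (-5*(-2) + 2) = 1 - (10 + 2) = 1 - 1*12 = 1 - 12 = -11)
-u + 11 = -1*(-11) + 11 = 11 + 11 = 22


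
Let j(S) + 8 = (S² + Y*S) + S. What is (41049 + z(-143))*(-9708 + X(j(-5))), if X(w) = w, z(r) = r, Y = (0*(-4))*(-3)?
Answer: -396624576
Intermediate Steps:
Y = 0 (Y = 0*(-3) = 0)
j(S) = -8 + S + S² (j(S) = -8 + ((S² + 0*S) + S) = -8 + ((S² + 0) + S) = -8 + (S² + S) = -8 + (S + S²) = -8 + S + S²)
(41049 + z(-143))*(-9708 + X(j(-5))) = (41049 - 143)*(-9708 + (-8 - 5 + (-5)²)) = 40906*(-9708 + (-8 - 5 + 25)) = 40906*(-9708 + 12) = 40906*(-9696) = -396624576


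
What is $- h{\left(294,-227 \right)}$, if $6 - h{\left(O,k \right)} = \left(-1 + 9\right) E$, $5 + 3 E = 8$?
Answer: $2$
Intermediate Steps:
$E = 1$ ($E = - \frac{5}{3} + \frac{1}{3} \cdot 8 = - \frac{5}{3} + \frac{8}{3} = 1$)
$h{\left(O,k \right)} = -2$ ($h{\left(O,k \right)} = 6 - \left(-1 + 9\right) 1 = 6 - 8 \cdot 1 = 6 - 8 = -2$)
$- h{\left(294,-227 \right)} = \left(-1\right) \left(-2\right) = 2$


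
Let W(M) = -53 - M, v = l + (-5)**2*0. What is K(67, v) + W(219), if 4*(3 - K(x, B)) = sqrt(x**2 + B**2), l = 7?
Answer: -269 - sqrt(4538)/4 ≈ -285.84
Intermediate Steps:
v = 7 (v = 7 + (-5)**2*0 = 7 + 25*0 = 7 + 0 = 7)
K(x, B) = 3 - sqrt(B**2 + x**2)/4 (K(x, B) = 3 - sqrt(x**2 + B**2)/4 = 3 - sqrt(B**2 + x**2)/4)
K(67, v) + W(219) = (3 - sqrt(7**2 + 67**2)/4) + (-53 - 1*219) = (3 - sqrt(49 + 4489)/4) + (-53 - 219) = (3 - sqrt(4538)/4) - 272 = -269 - sqrt(4538)/4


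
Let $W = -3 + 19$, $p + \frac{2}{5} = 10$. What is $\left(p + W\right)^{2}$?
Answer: $\frac{16384}{25} \approx 655.36$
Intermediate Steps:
$p = \frac{48}{5}$ ($p = - \frac{2}{5} + 10 = \frac{48}{5} \approx 9.6$)
$W = 16$
$\left(p + W\right)^{2} = \left(\frac{48}{5} + 16\right)^{2} = \left(\frac{128}{5}\right)^{2} = \frac{16384}{25}$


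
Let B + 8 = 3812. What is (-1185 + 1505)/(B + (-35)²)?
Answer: 320/5029 ≈ 0.063631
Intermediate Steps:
B = 3804 (B = -8 + 3812 = 3804)
(-1185 + 1505)/(B + (-35)²) = (-1185 + 1505)/(3804 + (-35)²) = 320/(3804 + 1225) = 320/5029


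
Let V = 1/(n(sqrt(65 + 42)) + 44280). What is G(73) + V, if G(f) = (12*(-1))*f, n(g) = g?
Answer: -1717589180388/1960718293 - sqrt(107)/1960718293 ≈ -876.00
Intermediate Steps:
V = 1/(44280 + sqrt(107)) (V = 1/(sqrt(65 + 42) + 44280) = 1/(sqrt(107) + 44280) = 1/(44280 + sqrt(107)) ≈ 2.2578e-5)
G(f) = -12*f
G(73) + V = -12*73 + (44280/1960718293 - sqrt(107)/1960718293) = -876 + (44280/1960718293 - sqrt(107)/1960718293) = -1717589180388/1960718293 - sqrt(107)/1960718293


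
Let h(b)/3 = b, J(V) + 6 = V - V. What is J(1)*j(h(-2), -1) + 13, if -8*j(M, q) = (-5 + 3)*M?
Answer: 22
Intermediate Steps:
J(V) = -6 (J(V) = -6 + (V - V) = -6 + 0 = -6)
h(b) = 3*b
j(M, q) = M/4 (j(M, q) = -(-5 + 3)*M/8 = -(-1)*M/4 = M/4)
J(1)*j(h(-2), -1) + 13 = -3*3*(-2)/2 + 13 = -3*(-6)/2 + 13 = -6*(-3/2) + 13 = 9 + 13 = 22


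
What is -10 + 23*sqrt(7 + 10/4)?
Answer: -10 + 23*sqrt(38)/2 ≈ 60.891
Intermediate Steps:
-10 + 23*sqrt(7 + 10/4) = -10 + 23*sqrt(7 + 10*(1/4)) = -10 + 23*sqrt(7 + 5/2) = -10 + 23*sqrt(19/2) = -10 + 23*(sqrt(38)/2) = -10 + 23*sqrt(38)/2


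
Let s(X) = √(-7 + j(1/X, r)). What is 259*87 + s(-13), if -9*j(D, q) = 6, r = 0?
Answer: 22533 + I*√69/3 ≈ 22533.0 + 2.7689*I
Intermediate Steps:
j(D, q) = -⅔ (j(D, q) = -⅑*6 = -⅔)
s(X) = I*√69/3 (s(X) = √(-7 - ⅔) = √(-23/3) = I*√69/3)
259*87 + s(-13) = 259*87 + I*√69/3 = 22533 + I*√69/3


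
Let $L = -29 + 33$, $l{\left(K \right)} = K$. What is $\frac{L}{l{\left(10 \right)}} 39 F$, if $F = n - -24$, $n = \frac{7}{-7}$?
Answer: $\frac{1794}{5} \approx 358.8$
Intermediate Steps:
$n = -1$ ($n = 7 \left(- \frac{1}{7}\right) = -1$)
$F = 23$ ($F = -1 - -24 = -1 + 24 = 23$)
$L = 4$
$\frac{L}{l{\left(10 \right)}} 39 F = \frac{4}{10} \cdot 39 \cdot 23 = 4 \cdot \frac{1}{10} \cdot 39 \cdot 23 = \frac{2}{5} \cdot 39 \cdot 23 = \frac{78}{5} \cdot 23 = \frac{1794}{5}$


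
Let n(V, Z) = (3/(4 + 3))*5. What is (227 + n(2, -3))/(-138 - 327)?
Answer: -1604/3255 ≈ -0.49278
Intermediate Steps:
n(V, Z) = 15/7 (n(V, Z) = (3/7)*5 = 15/7)
(227 + n(2, -3))/(-138 - 327) = (227 + 15/7)/(-138 - 327) = (1604/7)/(-465) = (1604/7)*(-1/465) = -1604/3255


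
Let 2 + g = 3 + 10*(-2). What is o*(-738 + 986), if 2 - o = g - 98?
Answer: 29512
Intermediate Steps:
g = -19 (g = -2 + (3 + 10*(-2)) = -2 + (3 - 20) = -2 - 17 = -19)
o = 119 (o = 2 - (-19 - 98) = 2 - 1*(-117) = 2 + 117 = 119)
o*(-738 + 986) = 119*(-738 + 986) = 119*248 = 29512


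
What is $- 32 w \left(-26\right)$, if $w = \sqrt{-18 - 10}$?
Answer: $1664 i \sqrt{7} \approx 4402.5 i$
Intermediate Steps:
$w = 2 i \sqrt{7}$ ($w = \sqrt{-28} = 2 i \sqrt{7} \approx 5.2915 i$)
$- 32 w \left(-26\right) = - 32 \cdot 2 i \sqrt{7} \left(-26\right) = - 64 i \sqrt{7} \left(-26\right) = 1664 i \sqrt{7}$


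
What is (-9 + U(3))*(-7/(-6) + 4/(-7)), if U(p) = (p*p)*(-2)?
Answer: -225/14 ≈ -16.071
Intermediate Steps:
U(p) = -2*p² (U(p) = p²*(-2) = -2*p²)
(-9 + U(3))*(-7/(-6) + 4/(-7)) = (-9 - 2*3²)*(-7/(-6) + 4/(-7)) = (-9 - 2*9)*(-7*(-⅙) + 4*(-⅐)) = (-9 - 18)*(7/6 - 4/7) = -27*25/42 = -225/14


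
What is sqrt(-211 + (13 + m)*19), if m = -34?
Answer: I*sqrt(610) ≈ 24.698*I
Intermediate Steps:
sqrt(-211 + (13 + m)*19) = sqrt(-211 + (13 - 34)*19) = sqrt(-211 - 21*19) = sqrt(-211 - 399) = sqrt(-610) = I*sqrt(610)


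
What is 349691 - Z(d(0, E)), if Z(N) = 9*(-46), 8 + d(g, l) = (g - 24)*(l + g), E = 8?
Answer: 350105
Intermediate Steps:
d(g, l) = -8 + (-24 + g)*(g + l) (d(g, l) = -8 + (g - 24)*(l + g) = -8 + (-24 + g)*(g + l))
Z(N) = -414
349691 - Z(d(0, E)) = 349691 - 1*(-414) = 349691 + 414 = 350105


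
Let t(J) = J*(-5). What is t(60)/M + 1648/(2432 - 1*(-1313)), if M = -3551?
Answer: 6975548/13298495 ≈ 0.52454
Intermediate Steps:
t(J) = -5*J
t(60)/M + 1648/(2432 - 1*(-1313)) = -5*60/(-3551) + 1648/(2432 - 1*(-1313)) = -300*(-1/3551) + 1648/(2432 + 1313) = 300/3551 + 1648/3745 = 6975548/13298495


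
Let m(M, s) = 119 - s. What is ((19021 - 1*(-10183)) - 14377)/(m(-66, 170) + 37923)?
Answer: 14827/37872 ≈ 0.39150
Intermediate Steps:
((19021 - 1*(-10183)) - 14377)/(m(-66, 170) + 37923) = ((19021 - 1*(-10183)) - 14377)/((119 - 1*170) + 37923) = ((19021 + 10183) - 14377)/((119 - 170) + 37923) = (29204 - 14377)/(-51 + 37923) = 14827/37872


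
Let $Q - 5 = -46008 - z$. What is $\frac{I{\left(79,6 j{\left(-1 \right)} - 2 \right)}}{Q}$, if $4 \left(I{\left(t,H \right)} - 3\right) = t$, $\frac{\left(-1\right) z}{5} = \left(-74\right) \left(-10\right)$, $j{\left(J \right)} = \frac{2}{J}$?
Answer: $- \frac{91}{169212} \approx -0.00053779$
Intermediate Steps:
$z = -3700$ ($z = - 5 \left(\left(-74\right) \left(-10\right)\right) = \left(-5\right) 740 = -3700$)
$I{\left(t,H \right)} = 3 + \frac{t}{4}$
$Q = -42303$ ($Q = 5 - 42308 = -42303$)
$\frac{I{\left(79,6 j{\left(-1 \right)} - 2 \right)}}{Q} = \frac{3 + \frac{1}{4} \cdot 79}{-42303} = \left(3 + \frac{79}{4}\right) \left(- \frac{1}{42303}\right) = \frac{91}{4} \left(- \frac{1}{42303}\right) = - \frac{91}{169212}$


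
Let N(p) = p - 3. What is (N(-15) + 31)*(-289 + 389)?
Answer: 1300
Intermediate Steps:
N(p) = -3 + p
(N(-15) + 31)*(-289 + 389) = ((-3 - 15) + 31)*(-289 + 389) = (-18 + 31)*100 = 13*100 = 1300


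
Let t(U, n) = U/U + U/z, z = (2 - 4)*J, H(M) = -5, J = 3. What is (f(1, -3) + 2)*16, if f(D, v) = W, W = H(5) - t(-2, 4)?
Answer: -208/3 ≈ -69.333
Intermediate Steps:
z = -6 (z = (2 - 4)*3 = -2*3 = -6)
t(U, n) = 1 - U/6 (t(U, n) = U/U + U/(-6) = 1 + U*(-1/6) = 1 - U/6)
W = -19/3 (W = -5 - (1 - 1/6*(-2)) = -5 - (1 + 1/3) = -5 - 1*4/3 = -5 - 4/3 = -19/3 ≈ -6.3333)
f(D, v) = -19/3
(f(1, -3) + 2)*16 = (-19/3 + 2)*16 = -13/3*16 = -208/3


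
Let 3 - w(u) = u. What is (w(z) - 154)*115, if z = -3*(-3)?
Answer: -18400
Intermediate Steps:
z = 9
w(u) = 3 - u
(w(z) - 154)*115 = ((3 - 1*9) - 154)*115 = ((3 - 9) - 154)*115 = (-6 - 154)*115 = -160*115 = -18400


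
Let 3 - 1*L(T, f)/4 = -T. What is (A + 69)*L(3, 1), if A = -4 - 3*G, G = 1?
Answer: 1488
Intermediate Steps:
L(T, f) = 12 + 4*T (L(T, f) = 12 - (-4)*T = 12 + 4*T)
A = -7 (A = -4 - 3*1 = -4 - 3 = -7)
(A + 69)*L(3, 1) = (-7 + 69)*(12 + 4*3) = 62*(12 + 12) = 62*24 = 1488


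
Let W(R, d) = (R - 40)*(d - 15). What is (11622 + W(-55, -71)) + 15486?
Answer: 35278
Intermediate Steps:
W(R, d) = (-40 + R)*(-15 + d)
(11622 + W(-55, -71)) + 15486 = (11622 + (600 - 40*(-71) - 15*(-55) - 55*(-71))) + 15486 = (11622 + (600 + 2840 + 825 + 3905)) + 15486 = (11622 + 8170) + 15486 = 19792 + 15486 = 35278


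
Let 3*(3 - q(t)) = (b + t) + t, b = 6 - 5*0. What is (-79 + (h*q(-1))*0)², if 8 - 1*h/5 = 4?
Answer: 6241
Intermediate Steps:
h = 20 (h = 40 - 5*4 = 40 - 20 = 20)
b = 6 (b = 6 - 1*0 = 6 + 0 = 6)
q(t) = 1 - 2*t/3 (q(t) = 3 - ((6 + t) + t)/3 = 3 - (6 + 2*t)/3 = 3 + (-2 - 2*t/3) = 1 - 2*t/3)
(-79 + (h*q(-1))*0)² = (-79 + (20*(1 - ⅔*(-1)))*0)² = (-79 + (20*(1 + ⅔))*0)² = (-79 + (20*(5/3))*0)² = (-79 + (100/3)*0)² = (-79 + 0)² = (-79)² = 6241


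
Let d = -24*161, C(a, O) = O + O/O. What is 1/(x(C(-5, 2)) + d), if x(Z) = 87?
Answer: -1/3777 ≈ -0.00026476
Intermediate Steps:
C(a, O) = 1 + O (C(a, O) = O + 1 = 1 + O)
d = -3864
1/(x(C(-5, 2)) + d) = 1/(87 - 3864) = 1/(-3777) = -1/3777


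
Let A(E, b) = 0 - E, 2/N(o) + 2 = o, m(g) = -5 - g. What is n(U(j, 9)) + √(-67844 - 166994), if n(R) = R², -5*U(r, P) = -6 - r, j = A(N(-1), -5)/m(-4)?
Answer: 256/225 + I*√234838 ≈ 1.1378 + 484.6*I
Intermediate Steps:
N(o) = 2/(-2 + o)
A(E, b) = -E
j = -⅔ (j = (-2/(-2 - 1))/(-5 - 1*(-4)) = (-2/(-3))/(-5 + 4) = -2*(-1)/3/(-1) = -1*(-⅔)*(-1) = (⅔)*(-1) = -⅔ ≈ -0.66667)
U(r, P) = 6/5 + r/5 (U(r, P) = -(-6 - r)/5 = 6/5 + r/5)
n(U(j, 9)) + √(-67844 - 166994) = (6/5 + (⅕)*(-⅔))² + √(-67844 - 166994) = (6/5 - 2/15)² + √(-234838) = (16/15)² + I*√234838 = 256/225 + I*√234838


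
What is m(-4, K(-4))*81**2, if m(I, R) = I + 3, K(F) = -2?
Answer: -6561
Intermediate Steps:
m(I, R) = 3 + I
m(-4, K(-4))*81**2 = (3 - 4)*81**2 = -1*6561 = -6561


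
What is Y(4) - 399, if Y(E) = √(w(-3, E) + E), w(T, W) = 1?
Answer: -399 + √5 ≈ -396.76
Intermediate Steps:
Y(E) = √(1 + E)
Y(4) - 399 = √(1 + 4) - 399 = √5 - 399 = -399 + √5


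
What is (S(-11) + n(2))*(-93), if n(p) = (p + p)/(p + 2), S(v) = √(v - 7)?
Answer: -93 - 279*I*√2 ≈ -93.0 - 394.57*I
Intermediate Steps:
S(v) = √(-7 + v)
n(p) = 2*p/(2 + p) (n(p) = (2*p)/(2 + p) = 2*p/(2 + p))
(S(-11) + n(2))*(-93) = (√(-7 - 11) + 2*2/(2 + 2))*(-93) = (√(-18) + 2*2/4)*(-93) = (3*I*√2 + 2*2*(¼))*(-93) = (3*I*√2 + 1)*(-93) = (1 + 3*I*√2)*(-93) = -93 - 279*I*√2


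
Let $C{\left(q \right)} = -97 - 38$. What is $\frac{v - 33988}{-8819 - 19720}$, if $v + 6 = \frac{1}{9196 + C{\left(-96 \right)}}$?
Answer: $\frac{102673211}{86197293} \approx 1.1911$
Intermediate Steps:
$C{\left(q \right)} = -135$ ($C{\left(q \right)} = -97 - 38 = -135$)
$v = - \frac{54365}{9061}$ ($v = -6 + \frac{1}{9196 - 135} = -6 + \frac{1}{9061} = - \frac{54365}{9061} \approx -5.9999$)
$\frac{v - 33988}{-8819 - 19720} = \frac{- \frac{54365}{9061} - 33988}{-8819 - 19720} = - \frac{308019633}{9061 \left(-28539\right)} = \left(- \frac{308019633}{9061}\right) \left(- \frac{1}{28539}\right) = \frac{102673211}{86197293}$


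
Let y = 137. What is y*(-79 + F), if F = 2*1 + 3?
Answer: -10138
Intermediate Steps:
F = 5 (F = 2 + 3 = 5)
y*(-79 + F) = 137*(-79 + 5) = 137*(-74) = -10138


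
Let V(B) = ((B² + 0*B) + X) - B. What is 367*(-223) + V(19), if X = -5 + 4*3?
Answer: -81492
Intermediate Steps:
X = 7 (X = -5 + 12 = 7)
V(B) = 7 + B² - B (V(B) = ((B² + 0*B) + 7) - B = ((B² + 0) + 7) - B = (B² + 7) - B = (7 + B²) - B = 7 + B² - B)
367*(-223) + V(19) = 367*(-223) + (7 + 19² - 1*19) = -81841 + (7 + 361 - 19) = -81841 + 349 = -81492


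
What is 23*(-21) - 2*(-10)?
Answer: -463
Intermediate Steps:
23*(-21) - 2*(-10) = -483 + 20 = -463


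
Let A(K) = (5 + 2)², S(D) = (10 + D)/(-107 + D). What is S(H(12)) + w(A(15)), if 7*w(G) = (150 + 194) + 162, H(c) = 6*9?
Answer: 26370/371 ≈ 71.078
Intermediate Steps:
H(c) = 54
S(D) = (10 + D)/(-107 + D)
A(K) = 49 (A(K) = 7² = 49)
w(G) = 506/7 (w(G) = ((150 + 194) + 162)/7 = (344 + 162)/7 = (⅐)*506 = 506/7)
S(H(12)) + w(A(15)) = (10 + 54)/(-107 + 54) + 506/7 = 64/(-53) + 506/7 = -1/53*64 + 506/7 = -64/53 + 506/7 = 26370/371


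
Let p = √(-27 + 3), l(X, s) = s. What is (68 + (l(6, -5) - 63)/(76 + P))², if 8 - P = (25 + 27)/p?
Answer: 2312*(-20329*I + 2158*√6)/(-10415*I + 1092*√6) ≈ 4516.3 + 13.533*I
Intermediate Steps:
p = 2*I*√6 (p = √(-24) = 2*I*√6 ≈ 4.899*I)
P = 8 + 13*I*√6/3 (P = 8 - (25 + 27)/(2*I*√6) = 8 - 52*(-I*√6/12) = 8 - (-13)*I*√6/3 = 8 + 13*I*√6/3 ≈ 8.0 + 10.614*I)
(68 + (l(6, -5) - 63)/(76 + P))² = (68 + (-5 - 63)/(76 + (8 + 13*I*√6/3)))² = (68 - 68/(84 + 13*I*√6/3))²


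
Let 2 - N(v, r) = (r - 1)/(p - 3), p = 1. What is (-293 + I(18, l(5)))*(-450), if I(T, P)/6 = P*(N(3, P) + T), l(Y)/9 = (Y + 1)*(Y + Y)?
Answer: -421959150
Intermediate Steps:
l(Y) = 18*Y*(1 + Y) (l(Y) = 9*((Y + 1)*(Y + Y)) = 9*((1 + Y)*(2*Y)) = 9*(2*Y*(1 + Y)) = 18*Y*(1 + Y))
N(v, r) = 3/2 + r/2 (N(v, r) = 2 - (r - 1)/(1 - 3) = 2 - (-1 + r)/(-2) = 2 - (-1 + r)*(-1)/2 = 2 - (½ - r/2) = 2 + (-½ + r/2) = 3/2 + r/2)
I(T, P) = 6*P*(3/2 + T + P/2) (I(T, P) = 6*(P*((3/2 + P/2) + T)) = 6*(P*(3/2 + T + P/2)) = 6*P*(3/2 + T + P/2))
(-293 + I(18, l(5)))*(-450) = (-293 + 3*(18*5*(1 + 5))*(3 + 18*5*(1 + 5) + 2*18))*(-450) = (-293 + 3*(18*5*6)*(3 + 18*5*6 + 36))*(-450) = (-293 + 3*540*(3 + 540 + 36))*(-450) = (-293 + 3*540*579)*(-450) = (-293 + 937980)*(-450) = 937687*(-450) = -421959150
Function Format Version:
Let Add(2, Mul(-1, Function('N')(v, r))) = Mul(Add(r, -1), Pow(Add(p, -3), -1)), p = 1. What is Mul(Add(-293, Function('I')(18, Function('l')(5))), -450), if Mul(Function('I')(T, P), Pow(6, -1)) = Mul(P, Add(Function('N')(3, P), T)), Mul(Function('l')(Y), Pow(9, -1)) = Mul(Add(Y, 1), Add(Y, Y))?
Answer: -421959150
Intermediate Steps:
Function('l')(Y) = Mul(18, Y, Add(1, Y)) (Function('l')(Y) = Mul(9, Mul(Add(Y, 1), Add(Y, Y))) = Mul(9, Mul(Add(1, Y), Mul(2, Y))) = Mul(9, Mul(2, Y, Add(1, Y))) = Mul(18, Y, Add(1, Y)))
Function('N')(v, r) = Add(Rational(3, 2), Mul(Rational(1, 2), r)) (Function('N')(v, r) = Add(2, Mul(-1, Mul(Add(r, -1), Pow(Add(1, -3), -1)))) = Add(2, Mul(-1, Mul(Add(-1, r), Pow(-2, -1)))) = Add(2, Mul(-1, Mul(Add(-1, r), Rational(-1, 2)))) = Add(2, Mul(-1, Add(Rational(1, 2), Mul(Rational(-1, 2), r)))) = Add(2, Add(Rational(-1, 2), Mul(Rational(1, 2), r))) = Add(Rational(3, 2), Mul(Rational(1, 2), r)))
Function('I')(T, P) = Mul(6, P, Add(Rational(3, 2), T, Mul(Rational(1, 2), P))) (Function('I')(T, P) = Mul(6, Mul(P, Add(Add(Rational(3, 2), Mul(Rational(1, 2), P)), T))) = Mul(6, Mul(P, Add(Rational(3, 2), T, Mul(Rational(1, 2), P)))) = Mul(6, P, Add(Rational(3, 2), T, Mul(Rational(1, 2), P))))
Mul(Add(-293, Function('I')(18, Function('l')(5))), -450) = Mul(Add(-293, Mul(3, Mul(18, 5, Add(1, 5)), Add(3, Mul(18, 5, Add(1, 5)), Mul(2, 18)))), -450) = Mul(Add(-293, Mul(3, Mul(18, 5, 6), Add(3, Mul(18, 5, 6), 36))), -450) = Mul(Add(-293, Mul(3, 540, Add(3, 540, 36))), -450) = Mul(Add(-293, Mul(3, 540, 579)), -450) = Mul(Add(-293, 937980), -450) = Mul(937687, -450) = -421959150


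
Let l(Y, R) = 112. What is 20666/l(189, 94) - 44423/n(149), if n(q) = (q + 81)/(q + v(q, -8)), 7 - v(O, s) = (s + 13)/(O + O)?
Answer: -1249206277/41720 ≈ -29943.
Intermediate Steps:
v(O, s) = 7 - (13 + s)/(2*O) (v(O, s) = 7 - (s + 13)/(O + O) = 7 - (13 + s)/(2*O))
n(q) = (81 + q)/(q + (-5 + 14*q)/(2*q)) (n(q) = (q + 81)/(q + (-13 - 1*(-8) + 14*q)/(2*q)) = (81 + q)/(q + (-13 + 8 + 14*q)/(2*q)) = (81 + q)/(q + (-5 + 14*q)/(2*q)))
20666/l(189, 94) - 44423/n(149) = 20666/112 - 44423*(-5 + 2*149² + 14*149)/(298*(81 + 149)) = 20666*(1/112) - 44423/(2*149*230/(-5 + 2*22201 + 2086)) = 10333/56 - 44423/(2*149*230/(-5 + 44402 + 2086)) = 10333/56 - 44423/(2*149*230/46483) = 10333/56 - 44423/(2*149*(1/46483)*230) = 10333/56 - 44423/2980/2021 = 10333/56 - 44423*2021/2980 = 10333/56 - 89778883/2980 = -1249206277/41720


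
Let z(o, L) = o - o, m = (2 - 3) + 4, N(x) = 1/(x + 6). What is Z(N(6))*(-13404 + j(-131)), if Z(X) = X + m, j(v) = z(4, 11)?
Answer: -41329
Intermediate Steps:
N(x) = 1/(6 + x)
m = 3 (m = -1 + 4 = 3)
z(o, L) = 0
j(v) = 0
Z(X) = 3 + X (Z(X) = X + 3 = 3 + X)
Z(N(6))*(-13404 + j(-131)) = (3 + 1/(6 + 6))*(-13404 + 0) = (3 + 1/12)*(-13404) = (37/12)*(-13404) = -41329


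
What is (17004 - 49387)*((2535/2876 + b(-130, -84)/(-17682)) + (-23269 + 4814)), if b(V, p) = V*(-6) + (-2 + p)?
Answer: 15195030719363911/25426716 ≈ 5.9760e+8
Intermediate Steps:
b(V, p) = -2 + p - 6*V (b(V, p) = -6*V + (-2 + p) = -2 + p - 6*V)
(17004 - 49387)*((2535/2876 + b(-130, -84)/(-17682)) + (-23269 + 4814)) = (17004 - 49387)*((2535/2876 + (-2 - 84 - 6*(-130))/(-17682)) + (-23269 + 4814)) = -32383*((2535*(1/2876) + (-2 - 84 + 780)*(-1/17682)) - 18455) = -32383*((2535/2876 + 694*(-1/17682)) - 18455) = -32383*((2535/2876 - 347/8841) - 18455) = -32383*(21413963/25426716 - 18455) = -32383*(-469228629817/25426716) = 15195030719363911/25426716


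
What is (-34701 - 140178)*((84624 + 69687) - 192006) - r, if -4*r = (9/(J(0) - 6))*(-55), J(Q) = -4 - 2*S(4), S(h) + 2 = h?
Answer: 369155579175/56 ≈ 6.5921e+9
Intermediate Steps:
S(h) = -2 + h
J(Q) = -8 (J(Q) = -4 - 2*(-2 + 4) = -4 - 2*2 = -4 - 4 = -8)
r = -495/56 (r = -9/(-8 - 6)*(-55)/4 = -9/(-14)*(-55)/4 = -9*(-1/14)*(-55)/4 = -(-9)*(-55)/56 = -¼*495/14 = -495/56 ≈ -8.8393)
(-34701 - 140178)*((84624 + 69687) - 192006) - r = (-34701 - 140178)*((84624 + 69687) - 192006) - 1*(-495/56) = -174879*(154311 - 192006) + 495/56 = -174879*(-37695) + 495/56 = 6592063905 + 495/56 = 369155579175/56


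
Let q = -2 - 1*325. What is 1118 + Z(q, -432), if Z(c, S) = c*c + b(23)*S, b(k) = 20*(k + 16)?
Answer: -228913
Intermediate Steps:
b(k) = 320 + 20*k (b(k) = 20*(16 + k) = 320 + 20*k)
q = -327 (q = -2 - 325 = -327)
Z(c, S) = c² + 780*S (Z(c, S) = c*c + (320 + 20*23)*S = c² + (320 + 460)*S = c² + 780*S)
1118 + Z(q, -432) = 1118 + ((-327)² + 780*(-432)) = 1118 + (106929 - 336960) = 1118 - 230031 = -228913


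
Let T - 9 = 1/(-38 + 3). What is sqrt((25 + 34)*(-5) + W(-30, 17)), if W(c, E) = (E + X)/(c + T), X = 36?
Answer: 5*I*sqrt(402914)/184 ≈ 17.249*I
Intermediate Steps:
T = 314/35 (T = 9 + 1/(-38 + 3) = 9 + 1/(-35) = 9 - 1/35 = 314/35 ≈ 8.9714)
W(c, E) = (36 + E)/(314/35 + c) (W(c, E) = (E + 36)/(c + 314/35) = (36 + E)/(314/35 + c))
sqrt((25 + 34)*(-5) + W(-30, 17)) = sqrt((25 + 34)*(-5) + 35*(36 + 17)/(314 + 35*(-30))) = sqrt(59*(-5) + 35*53/(314 - 1050)) = sqrt(-295 + 35*53/(-736)) = sqrt(-295 + 35*(-1/736)*53) = sqrt(-295 - 1855/736) = sqrt(-218975/736) = 5*I*sqrt(402914)/184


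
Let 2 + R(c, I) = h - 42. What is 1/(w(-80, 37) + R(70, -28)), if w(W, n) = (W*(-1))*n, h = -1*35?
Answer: 1/2881 ≈ 0.00034710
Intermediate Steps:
h = -35
w(W, n) = -W*n (w(W, n) = (-W)*n = -W*n)
R(c, I) = -79 (R(c, I) = -2 + (-35 - 42) = -2 - 77 = -79)
1/(w(-80, 37) + R(70, -28)) = 1/(-1*(-80)*37 - 79) = 1/(2960 - 79) = 1/2881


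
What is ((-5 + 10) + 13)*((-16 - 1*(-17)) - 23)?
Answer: -396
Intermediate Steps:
((-5 + 10) + 13)*((-16 - 1*(-17)) - 23) = (5 + 13)*((-16 + 17) - 23) = 18*(1 - 23) = 18*(-22) = -396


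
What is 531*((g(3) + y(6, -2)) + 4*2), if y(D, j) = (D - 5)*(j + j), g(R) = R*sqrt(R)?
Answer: 2124 + 1593*sqrt(3) ≈ 4883.2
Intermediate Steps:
g(R) = R**(3/2)
y(D, j) = 2*j*(-5 + D) (y(D, j) = (-5 + D)*(2*j) = 2*j*(-5 + D))
531*((g(3) + y(6, -2)) + 4*2) = 531*((3**(3/2) + 2*(-2)*(-5 + 6)) + 4*2) = 531*((3*sqrt(3) + 2*(-2)*1) + 8) = 531*((3*sqrt(3) - 4) + 8) = 531*((-4 + 3*sqrt(3)) + 8) = 531*(4 + 3*sqrt(3)) = 2124 + 1593*sqrt(3)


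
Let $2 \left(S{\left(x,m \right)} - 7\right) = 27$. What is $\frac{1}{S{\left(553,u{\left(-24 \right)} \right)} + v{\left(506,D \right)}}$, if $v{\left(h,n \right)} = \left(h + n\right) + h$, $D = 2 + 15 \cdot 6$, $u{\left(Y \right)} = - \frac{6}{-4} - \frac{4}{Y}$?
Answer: $\frac{2}{2249} \approx 0.00088928$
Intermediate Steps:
$u{\left(Y \right)} = \frac{3}{2} - \frac{4}{Y}$ ($u{\left(Y \right)} = \left(-6\right) \left(- \frac{1}{4}\right) - \frac{4}{Y} = \frac{3}{2} - \frac{4}{Y}$)
$D = 92$ ($D = 2 + 90 = 92$)
$S{\left(x,m \right)} = \frac{41}{2}$ ($S{\left(x,m \right)} = 7 + \frac{1}{2} \cdot 27 = 7 + \frac{27}{2} = \frac{41}{2}$)
$v{\left(h,n \right)} = n + 2 h$
$\frac{1}{S{\left(553,u{\left(-24 \right)} \right)} + v{\left(506,D \right)}} = \frac{1}{\frac{41}{2} + \left(92 + 2 \cdot 506\right)} = \frac{1}{\frac{41}{2} + \left(92 + 1012\right)} = \frac{1}{\frac{41}{2} + 1104} = \frac{1}{\frac{2249}{2}} = \frac{2}{2249}$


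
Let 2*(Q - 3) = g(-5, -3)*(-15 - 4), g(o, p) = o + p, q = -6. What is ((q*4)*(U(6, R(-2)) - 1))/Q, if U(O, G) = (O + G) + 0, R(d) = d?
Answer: -72/79 ≈ -0.91139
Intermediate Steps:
U(O, G) = G + O (U(O, G) = (G + O) + 0 = G + O)
Q = 79 (Q = 3 + ((-5 - 3)*(-15 - 4))/2 = 3 + (-8*(-19))/2 = 3 + (½)*152 = 3 + 76 = 79)
((q*4)*(U(6, R(-2)) - 1))/Q = ((-6*4)*((-2 + 6) - 1))/79 = -24*(4 - 1)*(1/79) = -24*3*(1/79) = -72*1/79 = -72/79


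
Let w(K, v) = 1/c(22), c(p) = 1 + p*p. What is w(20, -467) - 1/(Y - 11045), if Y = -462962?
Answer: 474492/229893395 ≈ 0.0020640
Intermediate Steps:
c(p) = 1 + p²
w(K, v) = 1/485 (w(K, v) = 1/(1 + 22²) = 1/(1 + 484) = 1/485)
w(20, -467) - 1/(Y - 11045) = 1/485 - 1/(-462962 - 11045) = 1/485 - 1/(-474007) = 1/485 - 1*(-1/474007) = 1/485 + 1/474007 = 474492/229893395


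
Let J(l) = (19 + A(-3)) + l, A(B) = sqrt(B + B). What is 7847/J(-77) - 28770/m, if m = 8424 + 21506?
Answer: -685943804/5043205 - 7847*I*sqrt(6)/3370 ≈ -136.01 - 5.7036*I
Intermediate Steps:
m = 29930
A(B) = sqrt(2)*sqrt(B) (A(B) = sqrt(2*B) = sqrt(2)*sqrt(B))
J(l) = 19 + l + I*sqrt(6) (J(l) = (19 + sqrt(2)*sqrt(-3)) + l = (19 + sqrt(2)*(I*sqrt(3))) + l = (19 + I*sqrt(6)) + l = 19 + l + I*sqrt(6))
7847/J(-77) - 28770/m = 7847/(19 - 77 + I*sqrt(6)) - 28770/29930 = 7847/(-58 + I*sqrt(6)) - 28770*1/29930 = 7847/(-58 + I*sqrt(6)) - 2877/2993 = -2877/2993 + 7847/(-58 + I*sqrt(6))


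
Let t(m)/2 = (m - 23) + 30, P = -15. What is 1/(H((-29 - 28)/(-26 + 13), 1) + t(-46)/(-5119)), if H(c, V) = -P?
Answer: 5119/76863 ≈ 0.066599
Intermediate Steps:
t(m) = 14 + 2*m (t(m) = 2*((m - 23) + 30) = 2*((-23 + m) + 30) = 2*(7 + m) = 14 + 2*m)
H(c, V) = 15 (H(c, V) = -1*(-15) = 15)
1/(H((-29 - 28)/(-26 + 13), 1) + t(-46)/(-5119)) = 1/(15 + (14 + 2*(-46))/(-5119)) = 1/(15 + (14 - 92)*(-1/5119)) = 1/(15 - 78*(-1/5119)) = 1/(15 + 78/5119) = 1/(76863/5119) = 5119/76863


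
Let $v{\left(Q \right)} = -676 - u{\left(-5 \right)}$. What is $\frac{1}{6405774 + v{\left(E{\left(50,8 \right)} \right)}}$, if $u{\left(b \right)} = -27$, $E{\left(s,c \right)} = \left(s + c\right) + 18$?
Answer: $\frac{1}{6405125} \approx 1.5612 \cdot 10^{-7}$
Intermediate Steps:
$E{\left(s,c \right)} = 18 + c + s$ ($E{\left(s,c \right)} = \left(c + s\right) + 18 = 18 + c + s$)
$v{\left(Q \right)} = -649$ ($v{\left(Q \right)} = -676 - -27 = -676 + 27 = -649$)
$\frac{1}{6405774 + v{\left(E{\left(50,8 \right)} \right)}} = \frac{1}{6405774 - 649} = \frac{1}{6405125}$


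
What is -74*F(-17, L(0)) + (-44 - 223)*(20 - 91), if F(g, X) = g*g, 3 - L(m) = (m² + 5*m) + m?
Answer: -2429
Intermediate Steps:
L(m) = 3 - m² - 6*m (L(m) = 3 - ((m² + 5*m) + m) = 3 - (m² + 6*m) = 3 + (-m² - 6*m) = 3 - m² - 6*m)
F(g, X) = g²
-74*F(-17, L(0)) + (-44 - 223)*(20 - 91) = -74*(-17)² + (-44 - 223)*(20 - 91) = -74*289 - 267*(-71) = -21386 + 18957 = -2429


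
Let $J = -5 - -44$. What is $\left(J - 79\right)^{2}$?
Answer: $1600$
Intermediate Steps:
$J = 39$ ($J = -5 + 44 = 39$)
$\left(J - 79\right)^{2} = \left(39 - 79\right)^{2} = \left(-40\right)^{2} = 1600$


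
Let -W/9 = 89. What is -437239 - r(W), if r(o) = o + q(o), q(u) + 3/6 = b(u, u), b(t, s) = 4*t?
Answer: -866467/2 ≈ -4.3323e+5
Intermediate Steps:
W = -801 (W = -9*89 = -801)
q(u) = -1/2 + 4*u
r(o) = -1/2 + 5*o (r(o) = o + (-1/2 + 4*o) = -1/2 + 5*o)
-437239 - r(W) = -437239 - (-1/2 + 5*(-801)) = -437239 - (-1/2 - 4005) = -437239 - 1*(-8011/2) = -437239 + 8011/2 = -866467/2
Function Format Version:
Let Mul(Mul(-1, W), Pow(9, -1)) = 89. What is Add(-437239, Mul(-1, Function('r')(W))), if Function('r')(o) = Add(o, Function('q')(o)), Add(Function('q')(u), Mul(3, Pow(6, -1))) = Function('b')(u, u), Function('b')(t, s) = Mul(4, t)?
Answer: Rational(-866467, 2) ≈ -4.3323e+5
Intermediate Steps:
W = -801 (W = Mul(-9, 89) = -801)
Function('q')(u) = Add(Rational(-1, 2), Mul(4, u))
Function('r')(o) = Add(Rational(-1, 2), Mul(5, o)) (Function('r')(o) = Add(o, Add(Rational(-1, 2), Mul(4, o))) = Add(Rational(-1, 2), Mul(5, o)))
Add(-437239, Mul(-1, Function('r')(W))) = Add(-437239, Mul(-1, Add(Rational(-1, 2), Mul(5, -801)))) = Add(-437239, Mul(-1, Add(Rational(-1, 2), -4005))) = Add(-437239, Mul(-1, Rational(-8011, 2))) = Add(-437239, Rational(8011, 2)) = Rational(-866467, 2)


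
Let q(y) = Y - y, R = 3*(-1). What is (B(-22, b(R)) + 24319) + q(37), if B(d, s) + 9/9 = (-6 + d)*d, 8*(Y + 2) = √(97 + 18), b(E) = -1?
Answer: 24895 + √115/8 ≈ 24896.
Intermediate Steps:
R = -3
Y = -2 + √115/8 (Y = -2 + √(97 + 18)/8 = -2 + √115/8 ≈ -0.65952)
B(d, s) = -1 + d*(-6 + d) (B(d, s) = -1 + (-6 + d)*d = -1 + d*(-6 + d))
q(y) = -2 - y + √115/8 (q(y) = (-2 + √115/8) - y = -2 - y + √115/8)
(B(-22, b(R)) + 24319) + q(37) = ((-1 + (-22)² - 6*(-22)) + 24319) + (-2 - 1*37 + √115/8) = ((-1 + 484 + 132) + 24319) + (-2 - 37 + √115/8) = (615 + 24319) + (-39 + √115/8) = 24934 + (-39 + √115/8) = 24895 + √115/8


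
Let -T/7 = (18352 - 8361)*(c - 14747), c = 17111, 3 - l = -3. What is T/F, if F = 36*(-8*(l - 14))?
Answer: -13777589/192 ≈ -71758.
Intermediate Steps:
l = 6 (l = 3 - 1*(-3) = 3 + 3 = 6)
F = 2304 (F = 36*(-8*(6 - 14)) = 36*(-8*(-8)) = 36*64 = 2304)
T = -165331068 (T = -7*(18352 - 8361)*(17111 - 14747) = -69937*2364 = -7*23618724 = -165331068)
T/F = -165331068/2304 = -165331068*1/2304 = -13777589/192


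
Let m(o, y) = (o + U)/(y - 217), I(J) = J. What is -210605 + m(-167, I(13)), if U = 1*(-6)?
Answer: -42963247/204 ≈ -2.1060e+5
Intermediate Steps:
U = -6
m(o, y) = (-6 + o)/(-217 + y) (m(o, y) = (o - 6)/(y - 217) = (-6 + o)/(-217 + y))
-210605 + m(-167, I(13)) = -210605 + (-6 - 167)/(-217 + 13) = -210605 - 173/(-204) = -210605 - 1/204*(-173) = -210605 + 173/204 = -42963247/204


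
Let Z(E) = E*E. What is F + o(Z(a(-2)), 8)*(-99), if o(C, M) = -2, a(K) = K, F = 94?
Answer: 292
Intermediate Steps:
Z(E) = E²
F + o(Z(a(-2)), 8)*(-99) = 94 - 2*(-99) = 94 + 198 = 292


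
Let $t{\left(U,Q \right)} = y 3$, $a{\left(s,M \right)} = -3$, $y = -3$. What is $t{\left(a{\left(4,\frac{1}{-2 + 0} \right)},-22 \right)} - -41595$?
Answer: $41586$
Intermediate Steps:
$t{\left(U,Q \right)} = -9$ ($t{\left(U,Q \right)} = \left(-3\right) 3 = -9$)
$t{\left(a{\left(4,\frac{1}{-2 + 0} \right)},-22 \right)} - -41595 = -9 - -41595 = -9 + 41595 = 41586$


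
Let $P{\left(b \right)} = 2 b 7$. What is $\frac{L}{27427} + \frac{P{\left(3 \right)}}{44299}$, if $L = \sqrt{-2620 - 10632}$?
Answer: $\frac{42}{44299} + \frac{2 i \sqrt{3313}}{27427} \approx 0.0009481 + 0.0041972 i$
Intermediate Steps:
$L = 2 i \sqrt{3313}$ ($L = \sqrt{-13252} = 2 i \sqrt{3313} \approx 115.12 i$)
$P{\left(b \right)} = 14 b$
$\frac{L}{27427} + \frac{P{\left(3 \right)}}{44299} = \frac{2 i \sqrt{3313}}{27427} + \frac{14 \cdot 3}{44299} = 2 i \sqrt{3313} \cdot \frac{1}{27427} + 42 \cdot \frac{1}{44299} = \frac{2 i \sqrt{3313}}{27427} + \frac{42}{44299} = \frac{42}{44299} + \frac{2 i \sqrt{3313}}{27427}$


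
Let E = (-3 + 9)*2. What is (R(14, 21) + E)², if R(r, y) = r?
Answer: 676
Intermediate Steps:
E = 12 (E = 6*2 = 12)
(R(14, 21) + E)² = (14 + 12)² = 26² = 676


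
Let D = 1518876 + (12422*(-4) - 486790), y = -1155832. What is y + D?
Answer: -173434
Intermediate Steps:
D = 982398 (D = 1518876 + (-49688 - 486790) = 1518876 - 536478 = 982398)
y + D = -1155832 + 982398 = -173434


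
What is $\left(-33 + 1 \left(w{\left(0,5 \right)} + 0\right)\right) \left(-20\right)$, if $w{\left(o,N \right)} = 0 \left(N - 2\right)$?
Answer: $660$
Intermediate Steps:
$w{\left(o,N \right)} = 0$ ($w{\left(o,N \right)} = 0 \left(-2 + N\right) = 0$)
$\left(-33 + 1 \left(w{\left(0,5 \right)} + 0\right)\right) \left(-20\right) = \left(-33 + 1 \left(0 + 0\right)\right) \left(-20\right) = \left(-33 + 1 \cdot 0\right) \left(-20\right) = \left(-33 + 0\right) \left(-20\right) = \left(-33\right) \left(-20\right) = 660$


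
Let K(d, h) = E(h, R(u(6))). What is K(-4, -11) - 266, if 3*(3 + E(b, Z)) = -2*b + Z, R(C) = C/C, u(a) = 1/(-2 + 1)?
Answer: -784/3 ≈ -261.33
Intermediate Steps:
u(a) = -1 (u(a) = 1/(-1) = -1)
R(C) = 1
E(b, Z) = -3 - 2*b/3 + Z/3 (E(b, Z) = -3 + (-2*b + Z)/3 = -3 + (Z - 2*b)/3 = -3 + (-2*b/3 + Z/3) = -3 - 2*b/3 + Z/3)
K(d, h) = -8/3 - 2*h/3 (K(d, h) = -3 - 2*h/3 + (⅓)*1 = -3 - 2*h/3 + ⅓ = -8/3 - 2*h/3)
K(-4, -11) - 266 = (-8/3 - ⅔*(-11)) - 266 = (-8/3 + 22/3) - 266 = 14/3 - 266 = -784/3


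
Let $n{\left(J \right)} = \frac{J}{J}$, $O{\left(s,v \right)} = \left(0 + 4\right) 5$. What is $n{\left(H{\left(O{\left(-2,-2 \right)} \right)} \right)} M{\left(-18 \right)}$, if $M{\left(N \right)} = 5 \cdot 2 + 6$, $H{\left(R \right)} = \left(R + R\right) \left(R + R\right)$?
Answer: $16$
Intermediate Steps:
$O{\left(s,v \right)} = 20$ ($O{\left(s,v \right)} = 4 \cdot 5 = 20$)
$H{\left(R \right)} = 4 R^{2}$ ($H{\left(R \right)} = 2 R 2 R = 4 R^{2}$)
$n{\left(J \right)} = 1$
$M{\left(N \right)} = 16$ ($M{\left(N \right)} = 10 + 6 = 16$)
$n{\left(H{\left(O{\left(-2,-2 \right)} \right)} \right)} M{\left(-18 \right)} = 1 \cdot 16 = 16$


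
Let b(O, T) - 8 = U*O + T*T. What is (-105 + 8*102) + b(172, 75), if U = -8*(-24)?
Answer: 39368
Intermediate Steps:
U = 192
b(O, T) = 8 + T² + 192*O (b(O, T) = 8 + (192*O + T*T) = 8 + (192*O + T²) = 8 + (T² + 192*O) = 8 + T² + 192*O)
(-105 + 8*102) + b(172, 75) = (-105 + 8*102) + (8 + 75² + 192*172) = (-105 + 816) + (8 + 5625 + 33024) = 711 + 38657 = 39368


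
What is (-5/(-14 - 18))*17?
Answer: 85/32 ≈ 2.6563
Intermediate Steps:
(-5/(-14 - 18))*17 = (-5/(-32))*17 = -1/32*(-5)*17 = (5/32)*17 = 85/32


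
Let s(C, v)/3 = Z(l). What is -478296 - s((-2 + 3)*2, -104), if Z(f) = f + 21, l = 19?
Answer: -478416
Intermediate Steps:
Z(f) = 21 + f
s(C, v) = 120 (s(C, v) = 3*(21 + 19) = 3*40 = 120)
-478296 - s((-2 + 3)*2, -104) = -478296 - 1*120 = -478296 - 120 = -478416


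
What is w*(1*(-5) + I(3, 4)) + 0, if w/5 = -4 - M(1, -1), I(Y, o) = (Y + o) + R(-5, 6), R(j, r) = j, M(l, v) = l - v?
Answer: 90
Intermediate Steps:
I(Y, o) = -5 + Y + o (I(Y, o) = (Y + o) - 5 = -5 + Y + o)
w = -30 (w = 5*(-4 - (1 - 1*(-1))) = 5*(-4 - (1 + 1)) = 5*(-4 - 1*2) = 5*(-4 - 2) = 5*(-6) = -30)
w*(1*(-5) + I(3, 4)) + 0 = -30*(1*(-5) + (-5 + 3 + 4)) + 0 = -30*(-5 + 2) + 0 = -30*(-3) + 0 = 90 + 0 = 90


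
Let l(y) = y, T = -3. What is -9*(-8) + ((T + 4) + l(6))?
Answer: 79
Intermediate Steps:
-9*(-8) + ((T + 4) + l(6)) = -9*(-8) + ((-3 + 4) + 6) = 72 + (1 + 6) = 72 + 7 = 79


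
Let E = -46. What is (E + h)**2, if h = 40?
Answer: 36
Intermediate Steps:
(E + h)**2 = (-46 + 40)**2 = (-6)**2 = 36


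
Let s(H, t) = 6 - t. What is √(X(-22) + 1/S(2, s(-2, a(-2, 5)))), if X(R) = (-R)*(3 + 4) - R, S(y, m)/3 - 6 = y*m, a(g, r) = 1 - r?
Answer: √1070862/78 ≈ 13.267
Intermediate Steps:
S(y, m) = 18 + 3*m*y (S(y, m) = 18 + 3*(y*m) = 18 + 3*(m*y) = 18 + 3*m*y)
X(R) = -8*R (X(R) = -R*7 - R = -7*R - R = -8*R)
√(X(-22) + 1/S(2, s(-2, a(-2, 5)))) = √(-8*(-22) + 1/(18 + 3*(6 - (1 - 1*5))*2)) = √(176 + 1/(18 + 3*(6 - (1 - 5))*2)) = √(176 + 1/(18 + 3*(6 - 1*(-4))*2)) = √(176 + 1/(18 + 3*(6 + 4)*2)) = √(176 + 1/(18 + 3*10*2)) = √(176 + 1/(18 + 60)) = √(176 + 1/78) = √(13729/78) = √1070862/78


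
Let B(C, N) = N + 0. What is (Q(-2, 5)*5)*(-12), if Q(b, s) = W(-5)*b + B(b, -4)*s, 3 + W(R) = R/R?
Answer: 960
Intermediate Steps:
W(R) = -2 (W(R) = -3 + R/R = -3 + 1 = -2)
B(C, N) = N
Q(b, s) = -4*s - 2*b (Q(b, s) = -2*b - 4*s = -4*s - 2*b)
(Q(-2, 5)*5)*(-12) = ((-4*5 - 2*(-2))*5)*(-12) = ((-20 + 4)*5)*(-12) = -16*5*(-12) = -80*(-12) = 960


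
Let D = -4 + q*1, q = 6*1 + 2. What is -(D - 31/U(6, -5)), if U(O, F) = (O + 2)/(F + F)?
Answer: -171/4 ≈ -42.750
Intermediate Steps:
U(O, F) = (2 + O)/(2*F) (U(O, F) = (2 + O)/((2*F)) = (2 + O)*(1/(2*F)) = (2 + O)/(2*F))
q = 8 (q = 6 + 2 = 8)
D = 4 (D = -4 + 8*1 = -4 + 8 = 4)
-(D - 31/U(6, -5)) = -(4 - 31/((½)*(2 + 6)/(-5))) = -(4 - 31/((½)*(-⅕)*8)) = -(4 - 31/(-⅘)) = -(4 - 5/4*(-31)) = -(4 + 155/4) = -1*171/4 = -171/4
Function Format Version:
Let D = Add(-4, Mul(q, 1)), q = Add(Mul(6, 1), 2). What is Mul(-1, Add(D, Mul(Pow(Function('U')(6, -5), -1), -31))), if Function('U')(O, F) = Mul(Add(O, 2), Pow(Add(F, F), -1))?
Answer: Rational(-171, 4) ≈ -42.750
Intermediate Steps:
Function('U')(O, F) = Mul(Rational(1, 2), Pow(F, -1), Add(2, O)) (Function('U')(O, F) = Mul(Add(2, O), Pow(Mul(2, F), -1)) = Mul(Add(2, O), Mul(Rational(1, 2), Pow(F, -1))) = Mul(Rational(1, 2), Pow(F, -1), Add(2, O)))
q = 8 (q = Add(6, 2) = 8)
D = 4 (D = Add(-4, Mul(8, 1)) = Add(-4, 8) = 4)
Mul(-1, Add(D, Mul(Pow(Function('U')(6, -5), -1), -31))) = Mul(-1, Add(4, Mul(Pow(Mul(Rational(1, 2), Pow(-5, -1), Add(2, 6)), -1), -31))) = Mul(-1, Add(4, Mul(Pow(Mul(Rational(1, 2), Rational(-1, 5), 8), -1), -31))) = Mul(-1, Add(4, Mul(Pow(Rational(-4, 5), -1), -31))) = Mul(-1, Add(4, Mul(Rational(-5, 4), -31))) = Mul(-1, Add(4, Rational(155, 4))) = Mul(-1, Rational(171, 4)) = Rational(-171, 4)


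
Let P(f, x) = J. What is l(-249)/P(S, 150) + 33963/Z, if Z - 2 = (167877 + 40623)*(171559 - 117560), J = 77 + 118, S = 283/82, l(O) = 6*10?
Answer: 45035607527/146364289526 ≈ 0.30770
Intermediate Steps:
l(O) = 60
S = 283/82 (S = 283*(1/82) = 283/82 ≈ 3.4512)
J = 195
P(f, x) = 195
Z = 11258791502 (Z = 2 + (167877 + 40623)*(171559 - 117560) = 2 + 208500*53999 = 2 + 11258791500 = 11258791502)
l(-249)/P(S, 150) + 33963/Z = 60/195 + 33963/11258791502 = 60*(1/195) + 33963*(1/11258791502) = 4/13 + 33963/11258791502 = 45035607527/146364289526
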